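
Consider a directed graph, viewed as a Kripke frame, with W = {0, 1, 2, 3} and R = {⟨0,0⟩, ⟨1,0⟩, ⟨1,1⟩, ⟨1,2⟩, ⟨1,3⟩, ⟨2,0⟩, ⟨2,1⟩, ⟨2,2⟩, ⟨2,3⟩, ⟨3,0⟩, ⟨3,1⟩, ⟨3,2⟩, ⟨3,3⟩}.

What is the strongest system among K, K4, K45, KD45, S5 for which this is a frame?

Transitive (axiom 4): yes — every two-step R-path is closed by a direct edge.
Euclidean (axiom 5): no — 1 R 0 and 1 R 2, but not 0 R 2.
Serial (axiom D): yes — every world has a successor (e.g. 0 R 0).
Reflexive (axiom T): yes — every world is R-related to itself.
So F validates K, K4; K45 would additionally require R to be Euclidean. The strongest is K4.

K4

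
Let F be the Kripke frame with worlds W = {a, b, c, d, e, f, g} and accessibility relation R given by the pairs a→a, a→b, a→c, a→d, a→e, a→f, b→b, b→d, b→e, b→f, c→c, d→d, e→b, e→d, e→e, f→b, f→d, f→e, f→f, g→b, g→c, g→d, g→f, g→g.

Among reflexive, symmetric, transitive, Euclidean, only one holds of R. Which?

Reflexive: yes — every world is R-related to itself.
Symmetric: no — a R b but not b R a.
Transitive: no — e R b and b R f, but not e R f.
Euclidean: no — a R b and a R c, but not b R c.
Only reflexive holds.

reflexive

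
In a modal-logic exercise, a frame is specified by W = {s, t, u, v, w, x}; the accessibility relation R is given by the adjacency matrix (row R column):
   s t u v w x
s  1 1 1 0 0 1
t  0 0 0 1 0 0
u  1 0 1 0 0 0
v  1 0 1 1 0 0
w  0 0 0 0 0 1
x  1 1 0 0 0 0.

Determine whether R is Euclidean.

Euclidean: no — s R t and s R u, but not t R u.

No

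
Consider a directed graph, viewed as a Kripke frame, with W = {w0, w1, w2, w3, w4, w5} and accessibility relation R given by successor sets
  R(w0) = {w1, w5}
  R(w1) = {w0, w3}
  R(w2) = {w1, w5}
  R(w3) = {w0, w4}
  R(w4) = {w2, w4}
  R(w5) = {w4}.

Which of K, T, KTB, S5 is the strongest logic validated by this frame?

Reflexive (axiom T): no — w0 is not related to itself.
Symmetric (axiom B): no — w0 R w5 but not w5 R w0.
Euclidean (axiom 5): no — w0 R w1 and w0 R w5, but not w1 R w5.
So F validates K; T would additionally require R to be reflexive. The strongest is K.

K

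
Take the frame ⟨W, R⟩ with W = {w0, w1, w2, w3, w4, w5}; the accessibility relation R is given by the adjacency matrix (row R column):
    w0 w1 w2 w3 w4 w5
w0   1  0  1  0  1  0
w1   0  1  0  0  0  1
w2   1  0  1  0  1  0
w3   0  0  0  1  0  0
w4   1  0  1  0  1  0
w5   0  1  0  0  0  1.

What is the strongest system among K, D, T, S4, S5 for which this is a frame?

Serial (axiom D): yes — every world has a successor (e.g. w0 R w0).
Reflexive (axiom T): yes — every world is R-related to itself.
Transitive (axiom 4): yes — every two-step R-path is closed by a direct edge.
Euclidean (axiom 5): yes — any two successors of a common world are R-related.
So F validates K, D, T, S4, S5. The strongest is S5.

S5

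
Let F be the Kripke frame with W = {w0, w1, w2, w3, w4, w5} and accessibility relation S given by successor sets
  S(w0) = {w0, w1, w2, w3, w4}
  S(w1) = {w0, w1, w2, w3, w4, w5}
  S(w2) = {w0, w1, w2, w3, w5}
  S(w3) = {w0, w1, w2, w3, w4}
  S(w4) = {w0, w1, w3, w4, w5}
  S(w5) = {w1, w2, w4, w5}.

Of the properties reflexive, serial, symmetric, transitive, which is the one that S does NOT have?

Reflexive: yes — every world is S-related to itself.
Serial: yes — every world has a successor (e.g. w0 S w0).
Symmetric: yes — every pair in S has its reverse in S.
Transitive: no — w0 S w1 and w1 S w5, but not w0 S w5.
Only transitive fails.

transitive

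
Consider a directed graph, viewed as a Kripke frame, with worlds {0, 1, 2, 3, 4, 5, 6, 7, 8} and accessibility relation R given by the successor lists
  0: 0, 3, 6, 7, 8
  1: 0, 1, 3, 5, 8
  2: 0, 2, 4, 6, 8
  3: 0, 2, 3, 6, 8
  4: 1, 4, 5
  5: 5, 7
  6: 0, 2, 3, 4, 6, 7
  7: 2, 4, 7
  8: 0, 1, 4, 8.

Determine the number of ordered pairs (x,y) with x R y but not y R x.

Enumerating: (0,7), (1,0), (1,3), (1,5), (2,0), (2,4), (2,8), (3,2), (3,8), (4,1), (4,5), (5,7), (6,4), (6,7), (7,2), (7,4), (8,4).

17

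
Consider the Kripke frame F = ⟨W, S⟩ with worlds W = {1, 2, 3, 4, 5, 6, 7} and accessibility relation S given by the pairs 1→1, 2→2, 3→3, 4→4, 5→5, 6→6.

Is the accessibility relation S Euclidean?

Yes

Euclidean: yes — any two successors of a common world are S-related.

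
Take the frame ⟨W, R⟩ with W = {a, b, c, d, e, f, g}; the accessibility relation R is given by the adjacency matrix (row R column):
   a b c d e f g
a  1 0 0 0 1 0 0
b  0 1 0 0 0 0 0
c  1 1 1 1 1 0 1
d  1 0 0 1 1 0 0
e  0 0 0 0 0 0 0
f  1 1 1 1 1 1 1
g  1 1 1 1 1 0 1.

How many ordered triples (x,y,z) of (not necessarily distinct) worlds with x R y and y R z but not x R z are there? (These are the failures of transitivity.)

R is transitive; there are no such tuples.

0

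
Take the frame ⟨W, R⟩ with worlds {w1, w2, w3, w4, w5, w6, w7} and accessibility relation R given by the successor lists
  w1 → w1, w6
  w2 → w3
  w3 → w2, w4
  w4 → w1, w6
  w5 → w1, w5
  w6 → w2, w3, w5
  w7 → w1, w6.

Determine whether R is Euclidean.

No

Euclidean: no — w3 R w2 and w3 R w4, but not w2 R w4.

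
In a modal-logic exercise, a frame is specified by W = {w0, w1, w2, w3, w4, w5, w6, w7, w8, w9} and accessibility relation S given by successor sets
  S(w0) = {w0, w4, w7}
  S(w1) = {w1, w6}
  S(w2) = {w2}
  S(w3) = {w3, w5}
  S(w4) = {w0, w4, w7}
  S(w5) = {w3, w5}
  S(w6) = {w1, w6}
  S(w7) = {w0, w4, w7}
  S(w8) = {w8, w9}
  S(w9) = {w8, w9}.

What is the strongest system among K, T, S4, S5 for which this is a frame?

S5

Reflexive (axiom T): yes — every world is S-related to itself.
Transitive (axiom 4): yes — every two-step S-path is closed by a direct edge.
Euclidean (axiom 5): yes — any two successors of a common world are S-related.
So F validates K, T, S4, S5. The strongest is S5.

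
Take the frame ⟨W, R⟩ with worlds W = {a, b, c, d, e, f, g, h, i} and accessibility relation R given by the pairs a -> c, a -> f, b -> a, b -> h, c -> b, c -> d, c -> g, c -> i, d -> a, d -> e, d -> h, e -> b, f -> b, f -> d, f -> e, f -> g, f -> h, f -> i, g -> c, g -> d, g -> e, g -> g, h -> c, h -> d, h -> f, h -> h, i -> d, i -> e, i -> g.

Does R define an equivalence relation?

Reflexive: no — a is not related to itself.
Symmetric: no — a R c but not c R a.
Transitive: no — a R c and c R b, but not a R b.
So R is not an equivalence relation.

No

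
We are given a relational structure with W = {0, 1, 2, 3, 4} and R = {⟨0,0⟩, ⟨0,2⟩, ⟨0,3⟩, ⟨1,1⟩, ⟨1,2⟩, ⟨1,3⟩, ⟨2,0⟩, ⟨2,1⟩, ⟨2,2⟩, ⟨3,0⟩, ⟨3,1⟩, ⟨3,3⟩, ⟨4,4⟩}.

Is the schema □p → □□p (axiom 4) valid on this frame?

No

The schema 4 characterises exactly the transitive frames.
Transitive: no — 0 R 2 and 2 R 1, but not 0 R 1.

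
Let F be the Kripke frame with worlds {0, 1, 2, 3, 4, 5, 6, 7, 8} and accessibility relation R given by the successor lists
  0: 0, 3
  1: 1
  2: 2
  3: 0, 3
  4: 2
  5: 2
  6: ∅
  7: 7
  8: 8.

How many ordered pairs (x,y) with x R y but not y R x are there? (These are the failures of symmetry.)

2

Enumerating: (4,2), (5,2).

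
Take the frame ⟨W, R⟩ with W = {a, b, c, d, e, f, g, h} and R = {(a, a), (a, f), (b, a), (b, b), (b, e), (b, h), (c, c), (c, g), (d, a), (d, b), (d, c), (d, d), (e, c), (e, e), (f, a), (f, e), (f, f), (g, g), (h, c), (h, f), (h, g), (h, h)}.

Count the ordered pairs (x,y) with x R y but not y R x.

Enumerating: (b,a), (b,e), (b,h), (c,g), (d,a), (d,b), (d,c), (e,c), (f,e), (h,c), (h,f), (h,g).

12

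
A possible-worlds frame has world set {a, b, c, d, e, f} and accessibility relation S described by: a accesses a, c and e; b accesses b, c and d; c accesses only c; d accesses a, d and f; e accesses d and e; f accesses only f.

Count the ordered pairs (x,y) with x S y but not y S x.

Enumerating: (a,c), (a,e), (b,c), (b,d), (d,a), (d,f), (e,d).

7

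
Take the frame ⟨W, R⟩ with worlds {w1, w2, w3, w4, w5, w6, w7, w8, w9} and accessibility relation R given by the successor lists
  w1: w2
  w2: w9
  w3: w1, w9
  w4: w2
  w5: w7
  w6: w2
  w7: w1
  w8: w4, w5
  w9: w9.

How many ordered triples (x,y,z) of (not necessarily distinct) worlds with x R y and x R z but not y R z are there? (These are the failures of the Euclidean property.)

Enumerating: (w1,w2,w2), (w3,w1,w1), (w3,w1,w9), (w3,w9,w1), (w4,w2,w2), (w5,w7,w7), (w6,w2,w2), (w7,w1,w1), (w8,w4,w4), (w8,w4,w5), (w8,w5,w4), (w8,w5,w5).

12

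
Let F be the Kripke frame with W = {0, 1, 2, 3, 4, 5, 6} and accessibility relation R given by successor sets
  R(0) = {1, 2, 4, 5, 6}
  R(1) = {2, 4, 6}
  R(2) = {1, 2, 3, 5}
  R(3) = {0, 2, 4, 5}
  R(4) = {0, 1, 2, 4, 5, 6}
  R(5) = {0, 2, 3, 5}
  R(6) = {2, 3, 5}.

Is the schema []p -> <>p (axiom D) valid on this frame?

The schema D characterises exactly the serial frames.
Serial: yes — every world has a successor (e.g. 0 R 1).

Yes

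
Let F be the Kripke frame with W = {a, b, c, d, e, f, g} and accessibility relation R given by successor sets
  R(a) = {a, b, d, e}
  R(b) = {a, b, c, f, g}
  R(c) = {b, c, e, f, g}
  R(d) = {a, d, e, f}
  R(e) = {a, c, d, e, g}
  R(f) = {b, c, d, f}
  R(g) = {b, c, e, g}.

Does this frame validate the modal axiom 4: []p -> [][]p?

By correspondence theory, 4 is valid on a frame iff R is transitive.
Transitive: no — a R b and b R c, but not a R c.

No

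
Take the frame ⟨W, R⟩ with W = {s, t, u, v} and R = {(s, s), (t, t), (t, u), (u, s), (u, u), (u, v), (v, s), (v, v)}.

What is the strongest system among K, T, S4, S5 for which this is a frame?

T

Reflexive (axiom T): yes — every world is R-related to itself.
Transitive (axiom 4): no — t R u and u R s, but not t R s.
Euclidean (axiom 5): no — u R s and u R v, but not s R v.
So F validates K, T; S4 would additionally require R to be transitive. The strongest is T.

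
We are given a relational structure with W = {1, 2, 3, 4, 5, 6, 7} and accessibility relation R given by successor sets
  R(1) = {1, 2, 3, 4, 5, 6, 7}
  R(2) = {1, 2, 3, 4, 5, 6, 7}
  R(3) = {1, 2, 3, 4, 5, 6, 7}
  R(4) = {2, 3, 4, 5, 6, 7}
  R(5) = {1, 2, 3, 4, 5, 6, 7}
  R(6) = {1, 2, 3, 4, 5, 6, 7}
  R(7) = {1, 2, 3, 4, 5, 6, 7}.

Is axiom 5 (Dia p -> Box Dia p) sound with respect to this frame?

The schema 5 characterises exactly the Euclidean frames.
Euclidean: no — 2 R 4 and 2 R 1, but not 4 R 1.

No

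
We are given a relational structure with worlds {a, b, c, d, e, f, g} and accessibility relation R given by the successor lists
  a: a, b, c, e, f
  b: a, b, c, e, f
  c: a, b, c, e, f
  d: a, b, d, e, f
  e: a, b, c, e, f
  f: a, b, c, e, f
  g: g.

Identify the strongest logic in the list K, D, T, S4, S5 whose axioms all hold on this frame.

Serial (axiom D): yes — every world has a successor (e.g. a R a).
Reflexive (axiom T): yes — every world is R-related to itself.
Transitive (axiom 4): no — d R a and a R c, but not d R c.
Euclidean (axiom 5): no — d R a and d R d, but not a R d.
So F validates K, D, T; S4 would additionally require R to be transitive. The strongest is T.

T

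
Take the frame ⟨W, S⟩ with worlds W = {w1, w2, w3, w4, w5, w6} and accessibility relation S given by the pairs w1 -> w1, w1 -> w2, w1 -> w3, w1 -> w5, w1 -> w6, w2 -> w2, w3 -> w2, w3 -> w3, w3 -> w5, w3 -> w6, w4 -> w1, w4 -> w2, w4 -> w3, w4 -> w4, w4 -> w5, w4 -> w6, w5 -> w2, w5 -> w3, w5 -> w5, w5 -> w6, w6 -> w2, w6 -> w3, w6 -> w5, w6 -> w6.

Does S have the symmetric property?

No

Symmetric: no — w1 S w2 but not w2 S w1.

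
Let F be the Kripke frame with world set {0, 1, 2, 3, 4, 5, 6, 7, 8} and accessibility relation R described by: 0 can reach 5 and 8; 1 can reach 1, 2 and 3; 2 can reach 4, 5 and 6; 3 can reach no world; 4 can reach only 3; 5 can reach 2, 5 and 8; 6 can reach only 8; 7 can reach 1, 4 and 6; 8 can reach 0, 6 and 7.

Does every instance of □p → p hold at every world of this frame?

No

By correspondence theory, T is valid on a frame iff R is reflexive.
Reflexive: no — 0 is not related to itself.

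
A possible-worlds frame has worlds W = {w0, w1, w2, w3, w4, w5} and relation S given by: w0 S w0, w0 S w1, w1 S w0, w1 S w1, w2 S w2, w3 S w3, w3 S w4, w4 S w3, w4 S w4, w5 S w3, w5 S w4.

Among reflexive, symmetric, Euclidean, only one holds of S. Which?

Reflexive: no — w5 is not related to itself.
Symmetric: no — w5 S w3 but not w3 S w5.
Euclidean: yes — any two successors of a common world are S-related.
Only Euclidean holds.

Euclidean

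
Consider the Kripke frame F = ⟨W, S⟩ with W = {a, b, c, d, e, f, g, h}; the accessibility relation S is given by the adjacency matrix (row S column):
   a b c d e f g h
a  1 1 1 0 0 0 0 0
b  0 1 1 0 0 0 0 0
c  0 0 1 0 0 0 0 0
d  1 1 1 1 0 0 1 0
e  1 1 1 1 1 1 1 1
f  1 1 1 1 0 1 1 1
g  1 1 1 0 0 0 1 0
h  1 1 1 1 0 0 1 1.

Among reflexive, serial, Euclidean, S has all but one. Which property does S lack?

Euclidean

Reflexive: yes — every world is S-related to itself.
Serial: yes — every world has a successor (e.g. a S a).
Euclidean: no — a S c and a S b, but not c S b.
Only Euclidean fails.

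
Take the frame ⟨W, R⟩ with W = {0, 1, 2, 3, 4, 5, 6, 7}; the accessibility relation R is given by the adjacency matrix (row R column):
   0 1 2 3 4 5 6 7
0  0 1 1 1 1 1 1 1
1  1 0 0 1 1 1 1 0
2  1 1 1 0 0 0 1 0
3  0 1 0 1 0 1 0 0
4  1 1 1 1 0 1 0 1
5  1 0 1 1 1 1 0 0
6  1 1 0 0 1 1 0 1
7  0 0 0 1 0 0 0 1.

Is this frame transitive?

Transitive: no — 1 R 0 and 0 R 2, but not 1 R 2.

No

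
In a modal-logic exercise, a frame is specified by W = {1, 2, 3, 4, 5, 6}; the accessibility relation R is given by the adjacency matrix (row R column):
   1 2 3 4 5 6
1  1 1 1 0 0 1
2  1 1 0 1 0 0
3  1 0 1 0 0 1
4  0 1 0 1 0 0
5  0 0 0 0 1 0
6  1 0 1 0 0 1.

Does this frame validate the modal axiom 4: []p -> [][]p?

By correspondence theory, 4 is valid on a frame iff R is transitive.
Transitive: no — 1 R 2 and 2 R 4, but not 1 R 4.

No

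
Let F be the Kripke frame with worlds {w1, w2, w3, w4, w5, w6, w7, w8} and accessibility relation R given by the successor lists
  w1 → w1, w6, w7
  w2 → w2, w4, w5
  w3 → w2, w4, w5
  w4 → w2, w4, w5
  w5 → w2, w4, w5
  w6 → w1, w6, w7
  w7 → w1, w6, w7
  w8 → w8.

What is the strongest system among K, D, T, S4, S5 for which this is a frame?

D

Serial (axiom D): yes — every world has a successor (e.g. w1 R w1).
Reflexive (axiom T): no — w3 is not related to itself.
Transitive (axiom 4): yes — every two-step R-path is closed by a direct edge.
Euclidean (axiom 5): yes — any two successors of a common world are R-related.
So F validates K, D; T would additionally require R to be reflexive. The strongest is D.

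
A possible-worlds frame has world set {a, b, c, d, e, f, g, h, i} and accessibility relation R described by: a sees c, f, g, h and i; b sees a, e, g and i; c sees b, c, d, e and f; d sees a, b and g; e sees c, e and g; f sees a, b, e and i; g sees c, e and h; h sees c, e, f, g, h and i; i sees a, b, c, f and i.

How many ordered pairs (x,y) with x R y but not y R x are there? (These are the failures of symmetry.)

Enumerating: (a,c), (a,g), (a,h), (b,a), (b,e), (b,g), (c,b), (c,d), (c,f), (d,a), (d,b), (d,g), … and 8 more.
Total: 20.

20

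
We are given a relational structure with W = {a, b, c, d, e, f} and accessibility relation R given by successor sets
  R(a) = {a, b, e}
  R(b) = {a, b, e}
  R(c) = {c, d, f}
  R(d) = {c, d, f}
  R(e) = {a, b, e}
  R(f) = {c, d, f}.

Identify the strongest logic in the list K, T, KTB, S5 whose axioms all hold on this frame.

S5

Reflexive (axiom T): yes — every world is R-related to itself.
Symmetric (axiom B): yes — every pair in R has its reverse in R.
Euclidean (axiom 5): yes — any two successors of a common world are R-related.
So F validates K, T, KTB, S5. The strongest is S5.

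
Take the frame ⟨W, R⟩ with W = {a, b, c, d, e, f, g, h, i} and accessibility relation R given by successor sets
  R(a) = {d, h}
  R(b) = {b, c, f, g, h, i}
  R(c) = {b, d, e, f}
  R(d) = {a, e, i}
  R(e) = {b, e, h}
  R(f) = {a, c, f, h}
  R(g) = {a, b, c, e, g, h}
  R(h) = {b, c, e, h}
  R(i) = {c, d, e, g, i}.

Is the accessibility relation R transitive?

No

Transitive: no — a R d and d R e, but not a R e.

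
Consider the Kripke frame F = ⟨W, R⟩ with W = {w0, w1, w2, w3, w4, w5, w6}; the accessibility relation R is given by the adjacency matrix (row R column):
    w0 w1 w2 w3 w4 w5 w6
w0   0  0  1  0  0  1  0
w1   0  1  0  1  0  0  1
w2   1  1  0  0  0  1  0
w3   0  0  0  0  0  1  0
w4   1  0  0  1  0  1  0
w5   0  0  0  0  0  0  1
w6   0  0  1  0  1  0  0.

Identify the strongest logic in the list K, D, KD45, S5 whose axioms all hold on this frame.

Serial (axiom D): yes — every world has a successor (e.g. w0 R w2).
Euclidean (axiom 5): no — w0 R w5 and w0 R w2, but not w5 R w2.
Transitive (axiom 4): no — w0 R w2 and w2 R w1, but not w0 R w1.
Reflexive (axiom T): no — w0 is not related to itself.
So F validates K, D; KD45 would additionally require R to be Euclidean and transitive. The strongest is D.

D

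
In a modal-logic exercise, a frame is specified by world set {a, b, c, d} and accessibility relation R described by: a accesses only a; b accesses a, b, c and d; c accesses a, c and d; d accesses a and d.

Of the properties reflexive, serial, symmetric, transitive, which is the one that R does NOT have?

Reflexive: yes — every world is R-related to itself.
Serial: yes — every world has a successor (e.g. a R a).
Symmetric: no — b R a but not a R b.
Transitive: yes — every two-step R-path is closed by a direct edge.
Only symmetric fails.

symmetric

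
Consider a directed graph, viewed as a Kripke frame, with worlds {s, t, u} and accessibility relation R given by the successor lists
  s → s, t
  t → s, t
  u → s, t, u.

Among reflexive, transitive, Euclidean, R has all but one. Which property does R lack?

Reflexive: yes — every world is R-related to itself.
Transitive: yes — every two-step R-path is closed by a direct edge.
Euclidean: no — u R s and u R u, but not s R u.
Only Euclidean fails.

Euclidean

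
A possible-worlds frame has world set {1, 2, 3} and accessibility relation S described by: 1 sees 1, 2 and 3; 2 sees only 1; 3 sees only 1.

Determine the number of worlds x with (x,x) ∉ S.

Enumerating: 2, 3.

2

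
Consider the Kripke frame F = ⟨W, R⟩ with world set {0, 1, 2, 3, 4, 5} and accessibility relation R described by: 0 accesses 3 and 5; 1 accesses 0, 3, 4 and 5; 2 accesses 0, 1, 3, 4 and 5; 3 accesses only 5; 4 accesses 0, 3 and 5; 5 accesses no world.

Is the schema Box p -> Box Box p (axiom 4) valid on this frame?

Yes

Axiom 4 corresponds to the accessibility relation being transitive.
Transitive: yes — every two-step R-path is closed by a direct edge.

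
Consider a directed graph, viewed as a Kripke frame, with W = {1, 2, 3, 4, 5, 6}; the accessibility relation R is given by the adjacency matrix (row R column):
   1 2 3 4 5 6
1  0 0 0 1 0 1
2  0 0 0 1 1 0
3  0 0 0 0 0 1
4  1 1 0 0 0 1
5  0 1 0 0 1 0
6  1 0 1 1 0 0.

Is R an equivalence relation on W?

No

Reflexive: no — 1 is not related to itself.
Symmetric: yes — every pair in R has its reverse in R.
Transitive: no — 1 R 4 and 4 R 2, but not 1 R 2.
So R is not an equivalence relation.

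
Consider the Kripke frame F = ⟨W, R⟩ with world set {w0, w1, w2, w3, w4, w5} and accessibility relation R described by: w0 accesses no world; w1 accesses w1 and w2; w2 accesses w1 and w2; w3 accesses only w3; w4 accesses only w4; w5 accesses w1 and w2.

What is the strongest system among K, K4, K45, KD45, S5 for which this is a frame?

K45

Transitive (axiom 4): yes — every two-step R-path is closed by a direct edge.
Euclidean (axiom 5): yes — any two successors of a common world are R-related.
Serial (axiom D): no — w0 has no R-successor.
Reflexive (axiom T): no — w0 is not related to itself.
So F validates K, K4, K45; KD45 would additionally require R to be serial. The strongest is K45.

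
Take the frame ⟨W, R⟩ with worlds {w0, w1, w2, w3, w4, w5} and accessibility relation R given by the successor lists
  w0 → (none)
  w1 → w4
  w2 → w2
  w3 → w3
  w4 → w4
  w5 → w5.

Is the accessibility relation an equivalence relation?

Reflexive: no — w0 is not related to itself.
Symmetric: no — w1 R w4 but not w4 R w1.
Transitive: yes — every two-step R-path is closed by a direct edge.
So R is not an equivalence relation.

No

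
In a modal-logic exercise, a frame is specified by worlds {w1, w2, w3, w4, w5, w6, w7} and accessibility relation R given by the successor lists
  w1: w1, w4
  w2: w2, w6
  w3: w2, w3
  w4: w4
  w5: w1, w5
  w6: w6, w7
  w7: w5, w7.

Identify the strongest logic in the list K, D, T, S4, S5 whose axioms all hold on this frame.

T

Serial (axiom D): yes — every world has a successor (e.g. w1 R w1).
Reflexive (axiom T): yes — every world is R-related to itself.
Transitive (axiom 4): no — w2 R w6 and w6 R w7, but not w2 R w7.
Euclidean (axiom 5): no — w1 R w4 and w1 R w1, but not w4 R w1.
So F validates K, D, T; S4 would additionally require R to be transitive. The strongest is T.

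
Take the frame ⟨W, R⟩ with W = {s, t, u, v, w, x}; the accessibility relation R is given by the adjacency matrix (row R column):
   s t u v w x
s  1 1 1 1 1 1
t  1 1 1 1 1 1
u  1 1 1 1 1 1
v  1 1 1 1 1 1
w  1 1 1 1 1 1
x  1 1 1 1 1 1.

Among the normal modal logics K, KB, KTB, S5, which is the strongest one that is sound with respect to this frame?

Symmetric (axiom B): yes — every pair in R has its reverse in R.
Reflexive (axiom T): yes — every world is R-related to itself.
Euclidean (axiom 5): yes — any two successors of a common world are R-related.
So F validates K, KB, KTB, S5. The strongest is S5.

S5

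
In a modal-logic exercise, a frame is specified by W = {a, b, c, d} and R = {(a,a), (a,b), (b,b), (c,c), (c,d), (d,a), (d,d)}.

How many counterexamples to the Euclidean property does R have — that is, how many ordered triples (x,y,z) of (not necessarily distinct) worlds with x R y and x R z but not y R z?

3

Enumerating: (a,b,a), (c,d,c), (d,a,d).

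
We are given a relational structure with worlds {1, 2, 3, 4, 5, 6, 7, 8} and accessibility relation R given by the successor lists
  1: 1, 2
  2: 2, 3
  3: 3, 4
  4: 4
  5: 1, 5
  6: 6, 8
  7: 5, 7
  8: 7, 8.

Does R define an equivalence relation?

Reflexive: yes — every world is R-related to itself.
Symmetric: no — 1 R 2 but not 2 R 1.
Transitive: no — 1 R 2 and 2 R 3, but not 1 R 3.
So R is not an equivalence relation.

No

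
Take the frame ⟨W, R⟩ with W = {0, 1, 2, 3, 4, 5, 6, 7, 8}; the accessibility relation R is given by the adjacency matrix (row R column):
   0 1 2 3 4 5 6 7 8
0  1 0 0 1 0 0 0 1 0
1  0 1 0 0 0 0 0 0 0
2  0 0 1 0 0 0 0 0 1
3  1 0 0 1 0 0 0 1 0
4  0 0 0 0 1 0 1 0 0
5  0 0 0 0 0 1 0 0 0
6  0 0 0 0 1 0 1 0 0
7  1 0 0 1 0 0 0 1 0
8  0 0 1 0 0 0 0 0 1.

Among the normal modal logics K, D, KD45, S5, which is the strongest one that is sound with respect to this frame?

S5

Serial (axiom D): yes — every world has a successor (e.g. 0 R 0).
Euclidean (axiom 5): yes — any two successors of a common world are R-related.
Transitive (axiom 4): yes — every two-step R-path is closed by a direct edge.
Reflexive (axiom T): yes — every world is R-related to itself.
So F validates K, D, KD45, S5. The strongest is S5.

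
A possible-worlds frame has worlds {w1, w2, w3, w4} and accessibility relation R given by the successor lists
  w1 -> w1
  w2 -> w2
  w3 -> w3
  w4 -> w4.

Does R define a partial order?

Yes

Reflexive: yes — every world is R-related to itself.
Transitive: yes — every two-step R-path is closed by a direct edge.
Antisymmetric: yes — no distinct pair is related both ways.
So R is a partial order.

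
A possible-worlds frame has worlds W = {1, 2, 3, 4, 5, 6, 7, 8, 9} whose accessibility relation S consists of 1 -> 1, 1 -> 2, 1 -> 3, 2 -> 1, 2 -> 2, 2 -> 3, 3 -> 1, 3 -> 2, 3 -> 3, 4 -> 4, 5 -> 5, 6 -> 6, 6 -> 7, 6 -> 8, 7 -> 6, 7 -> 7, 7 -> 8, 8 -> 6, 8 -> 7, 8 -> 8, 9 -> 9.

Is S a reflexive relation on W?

Yes

Reflexive: yes — every world is S-related to itself.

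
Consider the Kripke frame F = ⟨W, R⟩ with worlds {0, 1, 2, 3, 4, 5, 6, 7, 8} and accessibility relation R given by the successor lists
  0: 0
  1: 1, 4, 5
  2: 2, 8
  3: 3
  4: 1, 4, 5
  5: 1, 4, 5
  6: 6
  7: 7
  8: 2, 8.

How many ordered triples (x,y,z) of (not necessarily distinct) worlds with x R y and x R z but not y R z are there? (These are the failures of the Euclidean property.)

0

R is Euclidean; there are no such tuples.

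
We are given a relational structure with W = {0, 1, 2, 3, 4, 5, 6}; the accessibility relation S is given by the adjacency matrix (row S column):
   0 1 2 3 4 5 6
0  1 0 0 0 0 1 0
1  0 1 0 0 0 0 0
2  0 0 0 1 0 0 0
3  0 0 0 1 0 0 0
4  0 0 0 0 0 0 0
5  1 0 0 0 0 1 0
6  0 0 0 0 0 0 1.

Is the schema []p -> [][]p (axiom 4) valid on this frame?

By correspondence theory, 4 is valid on a frame iff S is transitive.
Transitive: yes — every two-step S-path is closed by a direct edge.

Yes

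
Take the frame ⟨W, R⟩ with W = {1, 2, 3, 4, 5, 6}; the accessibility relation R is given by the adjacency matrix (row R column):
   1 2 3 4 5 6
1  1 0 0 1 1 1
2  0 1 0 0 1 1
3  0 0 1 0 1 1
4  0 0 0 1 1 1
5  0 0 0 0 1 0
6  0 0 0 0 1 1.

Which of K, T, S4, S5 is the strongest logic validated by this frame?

Reflexive (axiom T): yes — every world is R-related to itself.
Transitive (axiom 4): yes — every two-step R-path is closed by a direct edge.
Euclidean (axiom 5): no — 1 R 5 and 1 R 4, but not 5 R 4.
So F validates K, T, S4; S5 would additionally require R to be Euclidean. The strongest is S4.

S4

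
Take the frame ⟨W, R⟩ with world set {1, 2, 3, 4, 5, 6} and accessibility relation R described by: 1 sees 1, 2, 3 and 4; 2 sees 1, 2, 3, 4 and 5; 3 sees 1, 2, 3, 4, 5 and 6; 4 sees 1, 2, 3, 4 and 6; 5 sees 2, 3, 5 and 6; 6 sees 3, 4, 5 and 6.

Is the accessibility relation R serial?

Yes

Serial: yes — every world has a successor (e.g. 1 R 1).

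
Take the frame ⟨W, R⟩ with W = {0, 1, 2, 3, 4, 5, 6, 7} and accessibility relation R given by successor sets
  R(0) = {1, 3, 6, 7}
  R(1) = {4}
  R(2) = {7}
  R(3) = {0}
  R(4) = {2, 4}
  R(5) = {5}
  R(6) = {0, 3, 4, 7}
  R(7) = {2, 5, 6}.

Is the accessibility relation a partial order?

No

Reflexive: no — 0 is not related to itself.
Transitive: no — 0 R 1 and 1 R 4, but not 0 R 4.
Antisymmetric: no — 0 R 3 and 3 R 0 with 0 ≠ 3.
So R is not a partial order.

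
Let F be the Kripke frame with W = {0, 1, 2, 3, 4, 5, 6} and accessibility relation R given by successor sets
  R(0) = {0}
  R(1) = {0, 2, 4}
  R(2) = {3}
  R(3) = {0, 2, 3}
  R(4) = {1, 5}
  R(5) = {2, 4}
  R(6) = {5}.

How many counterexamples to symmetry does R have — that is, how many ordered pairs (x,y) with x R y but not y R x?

Enumerating: (1,0), (1,2), (3,0), (5,2), (6,5).

5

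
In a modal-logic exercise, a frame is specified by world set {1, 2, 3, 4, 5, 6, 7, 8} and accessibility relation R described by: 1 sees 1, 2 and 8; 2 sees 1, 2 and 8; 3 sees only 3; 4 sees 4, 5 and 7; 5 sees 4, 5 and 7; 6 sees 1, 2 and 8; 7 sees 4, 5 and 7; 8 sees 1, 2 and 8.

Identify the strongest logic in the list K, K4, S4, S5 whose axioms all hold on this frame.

K4

Transitive (axiom 4): yes — every two-step R-path is closed by a direct edge.
Reflexive (axiom T): no — 6 is not related to itself.
Euclidean (axiom 5): yes — any two successors of a common world are R-related.
So F validates K, K4; S4 would additionally require R to be reflexive. The strongest is K4.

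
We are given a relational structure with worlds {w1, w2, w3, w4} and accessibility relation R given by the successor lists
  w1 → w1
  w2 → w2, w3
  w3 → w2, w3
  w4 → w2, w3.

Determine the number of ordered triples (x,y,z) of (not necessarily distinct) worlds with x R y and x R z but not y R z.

R is Euclidean; there are no such tuples.

0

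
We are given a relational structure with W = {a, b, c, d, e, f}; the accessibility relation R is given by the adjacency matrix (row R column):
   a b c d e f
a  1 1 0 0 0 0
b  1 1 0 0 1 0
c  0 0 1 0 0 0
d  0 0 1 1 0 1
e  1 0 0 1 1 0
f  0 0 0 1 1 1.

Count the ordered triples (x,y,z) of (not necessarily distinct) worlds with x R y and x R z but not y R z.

11

Enumerating: (b,a,e), (b,e,b), (d,c,d), (d,c,f), (d,f,c), (e,a,d), (e,a,e), (e,d,a), (e,d,e), (f,d,e), (f,e,f).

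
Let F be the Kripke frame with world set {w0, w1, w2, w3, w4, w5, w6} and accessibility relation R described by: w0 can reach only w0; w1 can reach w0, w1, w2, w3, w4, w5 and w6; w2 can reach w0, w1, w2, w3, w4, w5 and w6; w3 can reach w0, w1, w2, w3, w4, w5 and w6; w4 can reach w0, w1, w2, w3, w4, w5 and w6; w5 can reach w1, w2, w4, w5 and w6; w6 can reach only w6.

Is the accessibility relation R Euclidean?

Euclidean: no — w1 R w0 and w1 R w2, but not w0 R w2.

No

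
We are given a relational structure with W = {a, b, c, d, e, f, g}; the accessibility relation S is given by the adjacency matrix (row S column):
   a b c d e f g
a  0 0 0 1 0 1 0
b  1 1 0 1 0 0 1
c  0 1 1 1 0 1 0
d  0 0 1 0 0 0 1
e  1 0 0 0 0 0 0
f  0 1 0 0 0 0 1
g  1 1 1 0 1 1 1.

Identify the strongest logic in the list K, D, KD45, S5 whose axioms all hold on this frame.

D

Serial (axiom D): yes — every world has a successor (e.g. a S d).
Euclidean (axiom 5): no — a S d and a S f, but not d S f.
Transitive (axiom 4): no — a S d and d S c, but not a S c.
Reflexive (axiom T): no — a is not related to itself.
So F validates K, D; KD45 would additionally require S to be Euclidean and transitive. The strongest is D.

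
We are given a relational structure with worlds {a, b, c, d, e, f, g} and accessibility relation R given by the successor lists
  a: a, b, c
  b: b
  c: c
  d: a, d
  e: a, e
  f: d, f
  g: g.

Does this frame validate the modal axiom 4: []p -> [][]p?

Axiom 4 corresponds to the accessibility relation being transitive.
Transitive: no — d R a and a R b, but not d R b.

No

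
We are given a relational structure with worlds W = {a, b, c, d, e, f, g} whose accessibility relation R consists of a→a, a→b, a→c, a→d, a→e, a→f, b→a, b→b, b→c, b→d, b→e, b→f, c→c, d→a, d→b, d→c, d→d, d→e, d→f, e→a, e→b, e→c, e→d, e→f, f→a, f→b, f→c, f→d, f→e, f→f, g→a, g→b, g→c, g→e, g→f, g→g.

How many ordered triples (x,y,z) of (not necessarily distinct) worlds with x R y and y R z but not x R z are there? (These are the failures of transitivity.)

8

Enumerating: (e,a,e), (e,b,e), (e,d,e), (e,f,e), (g,a,d), (g,b,d), (g,e,d), (g,f,d).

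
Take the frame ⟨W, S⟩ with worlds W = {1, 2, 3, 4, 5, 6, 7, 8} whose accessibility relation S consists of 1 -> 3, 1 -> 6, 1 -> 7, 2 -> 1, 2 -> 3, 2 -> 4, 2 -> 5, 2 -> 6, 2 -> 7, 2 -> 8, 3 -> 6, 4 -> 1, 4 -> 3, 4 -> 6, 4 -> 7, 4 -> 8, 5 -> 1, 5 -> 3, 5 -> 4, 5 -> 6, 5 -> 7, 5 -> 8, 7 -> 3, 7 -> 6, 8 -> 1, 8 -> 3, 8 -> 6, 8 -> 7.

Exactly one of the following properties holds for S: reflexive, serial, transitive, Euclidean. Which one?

Reflexive: no — 1 is not related to itself.
Serial: no — 6 has no S-successor.
Transitive: yes — every two-step S-path is closed by a direct edge.
Euclidean: no — 1 S 3 and 1 S 7, but not 3 S 7.
Only transitive holds.

transitive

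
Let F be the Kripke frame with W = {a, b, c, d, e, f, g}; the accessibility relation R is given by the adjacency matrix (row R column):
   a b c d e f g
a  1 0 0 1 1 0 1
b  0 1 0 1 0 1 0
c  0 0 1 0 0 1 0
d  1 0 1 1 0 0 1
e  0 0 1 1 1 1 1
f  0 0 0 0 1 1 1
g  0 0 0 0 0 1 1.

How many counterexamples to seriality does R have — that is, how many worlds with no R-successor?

0

R is serial; there are no such worlds.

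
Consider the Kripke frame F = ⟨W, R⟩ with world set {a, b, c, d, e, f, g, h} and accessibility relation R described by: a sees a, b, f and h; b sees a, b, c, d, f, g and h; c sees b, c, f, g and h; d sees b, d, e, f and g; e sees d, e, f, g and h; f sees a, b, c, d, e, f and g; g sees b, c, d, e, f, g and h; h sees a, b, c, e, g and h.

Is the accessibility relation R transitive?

No

Transitive: no — a R b and b R c, but not a R c.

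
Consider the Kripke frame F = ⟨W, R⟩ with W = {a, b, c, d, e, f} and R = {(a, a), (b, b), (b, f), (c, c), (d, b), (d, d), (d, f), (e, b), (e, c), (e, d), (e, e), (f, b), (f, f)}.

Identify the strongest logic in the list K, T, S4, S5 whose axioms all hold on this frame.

Reflexive (axiom T): yes — every world is R-related to itself.
Transitive (axiom 4): no — e R b and b R f, but not e R f.
Euclidean (axiom 5): no — e R b and e R c, but not b R c.
So F validates K, T; S4 would additionally require R to be transitive. The strongest is T.

T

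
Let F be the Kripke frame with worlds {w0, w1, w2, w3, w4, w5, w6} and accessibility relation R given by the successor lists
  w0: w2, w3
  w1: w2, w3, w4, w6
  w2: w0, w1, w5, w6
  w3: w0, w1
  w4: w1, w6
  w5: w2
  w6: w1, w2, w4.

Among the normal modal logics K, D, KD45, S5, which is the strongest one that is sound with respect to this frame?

Serial (axiom D): yes — every world has a successor (e.g. w0 R w2).
Euclidean (axiom 5): no — w0 R w2 and w0 R w3, but not w2 R w3.
Transitive (axiom 4): no — w0 R w2 and w2 R w1, but not w0 R w1.
Reflexive (axiom T): no — w0 is not related to itself.
So F validates K, D; KD45 would additionally require R to be Euclidean and transitive. The strongest is D.

D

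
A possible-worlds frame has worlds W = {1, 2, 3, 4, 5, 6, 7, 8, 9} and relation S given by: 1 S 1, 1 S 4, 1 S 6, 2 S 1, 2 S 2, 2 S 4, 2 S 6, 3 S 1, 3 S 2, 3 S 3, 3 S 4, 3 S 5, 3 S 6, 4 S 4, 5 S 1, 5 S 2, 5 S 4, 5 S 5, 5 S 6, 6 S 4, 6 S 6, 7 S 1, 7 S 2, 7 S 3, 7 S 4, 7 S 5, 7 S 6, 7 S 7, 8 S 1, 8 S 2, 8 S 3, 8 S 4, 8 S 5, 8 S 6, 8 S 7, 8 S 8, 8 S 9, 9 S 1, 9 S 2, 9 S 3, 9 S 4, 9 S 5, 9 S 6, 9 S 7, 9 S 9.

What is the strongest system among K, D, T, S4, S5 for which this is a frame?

Serial (axiom D): yes — every world has a successor (e.g. 1 S 1).
Reflexive (axiom T): yes — every world is S-related to itself.
Transitive (axiom 4): yes — every two-step S-path is closed by a direct edge.
Euclidean (axiom 5): no — 1 S 4 and 1 S 6, but not 4 S 6.
So F validates K, D, T, S4; S5 would additionally require S to be Euclidean. The strongest is S4.

S4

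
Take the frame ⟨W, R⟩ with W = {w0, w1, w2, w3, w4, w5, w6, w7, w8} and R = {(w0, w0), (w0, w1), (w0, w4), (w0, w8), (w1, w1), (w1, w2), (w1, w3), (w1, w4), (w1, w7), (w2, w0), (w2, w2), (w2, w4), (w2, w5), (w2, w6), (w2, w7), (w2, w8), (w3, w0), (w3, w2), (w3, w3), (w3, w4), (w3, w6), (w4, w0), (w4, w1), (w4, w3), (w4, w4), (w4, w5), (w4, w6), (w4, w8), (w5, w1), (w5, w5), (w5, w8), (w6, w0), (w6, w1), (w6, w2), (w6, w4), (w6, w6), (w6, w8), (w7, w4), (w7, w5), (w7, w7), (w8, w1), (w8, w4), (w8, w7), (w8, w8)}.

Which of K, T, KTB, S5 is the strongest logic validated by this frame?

Reflexive (axiom T): yes — every world is R-related to itself.
Symmetric (axiom B): no — w0 R w1 but not w1 R w0.
Euclidean (axiom 5): no — w0 R w1 and w0 R w8, but not w1 R w8.
So F validates K, T; KTB would additionally require R to be symmetric. The strongest is T.

T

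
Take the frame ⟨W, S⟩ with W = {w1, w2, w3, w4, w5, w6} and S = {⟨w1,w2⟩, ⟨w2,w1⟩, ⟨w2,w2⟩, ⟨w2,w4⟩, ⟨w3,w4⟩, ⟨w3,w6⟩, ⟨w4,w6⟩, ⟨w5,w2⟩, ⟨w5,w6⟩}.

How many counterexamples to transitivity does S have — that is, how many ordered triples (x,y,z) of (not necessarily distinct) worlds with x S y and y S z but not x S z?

5

Enumerating: (w1,w2,w1), (w1,w2,w4), (w2,w4,w6), (w5,w2,w1), (w5,w2,w4).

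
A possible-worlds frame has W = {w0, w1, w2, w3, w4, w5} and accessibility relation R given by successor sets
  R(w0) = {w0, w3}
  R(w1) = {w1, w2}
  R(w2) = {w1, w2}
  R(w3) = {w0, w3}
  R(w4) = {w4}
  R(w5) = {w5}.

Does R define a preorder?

Yes

Reflexive: yes — every world is R-related to itself.
Transitive: yes — every two-step R-path is closed by a direct edge.
So R is a preorder.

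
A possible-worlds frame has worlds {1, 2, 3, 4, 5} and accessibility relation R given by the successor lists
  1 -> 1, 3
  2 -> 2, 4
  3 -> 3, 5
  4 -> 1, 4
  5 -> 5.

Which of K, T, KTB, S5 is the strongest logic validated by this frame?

Reflexive (axiom T): yes — every world is R-related to itself.
Symmetric (axiom B): no — 1 R 3 but not 3 R 1.
Euclidean (axiom 5): no — 1 R 3 and 1 R 1, but not 3 R 1.
So F validates K, T; KTB would additionally require R to be symmetric. The strongest is T.

T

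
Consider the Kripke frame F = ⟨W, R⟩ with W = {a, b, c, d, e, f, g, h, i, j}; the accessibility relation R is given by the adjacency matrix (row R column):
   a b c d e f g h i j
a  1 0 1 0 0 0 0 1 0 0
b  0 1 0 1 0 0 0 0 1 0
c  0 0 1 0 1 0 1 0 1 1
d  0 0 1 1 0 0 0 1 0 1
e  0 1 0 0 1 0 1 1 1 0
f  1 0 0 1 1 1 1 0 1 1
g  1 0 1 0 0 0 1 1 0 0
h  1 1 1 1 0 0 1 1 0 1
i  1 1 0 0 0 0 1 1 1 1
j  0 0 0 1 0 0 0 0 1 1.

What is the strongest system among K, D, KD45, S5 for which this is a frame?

Serial (axiom D): yes — every world has a successor (e.g. a R a).
Euclidean (axiom 5): no — a R c and a R h, but not c R h.
Transitive (axiom 4): no — a R c and c R e, but not a R e.
Reflexive (axiom T): yes — every world is R-related to itself.
So F validates K, D; KD45 would additionally require R to be Euclidean and transitive. The strongest is D.

D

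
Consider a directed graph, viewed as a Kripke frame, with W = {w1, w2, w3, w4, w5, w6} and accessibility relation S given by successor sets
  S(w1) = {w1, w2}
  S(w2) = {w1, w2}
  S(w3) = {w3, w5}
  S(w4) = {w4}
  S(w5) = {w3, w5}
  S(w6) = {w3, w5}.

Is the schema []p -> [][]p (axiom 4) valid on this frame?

The schema 4 characterises exactly the transitive frames.
Transitive: yes — every two-step S-path is closed by a direct edge.

Yes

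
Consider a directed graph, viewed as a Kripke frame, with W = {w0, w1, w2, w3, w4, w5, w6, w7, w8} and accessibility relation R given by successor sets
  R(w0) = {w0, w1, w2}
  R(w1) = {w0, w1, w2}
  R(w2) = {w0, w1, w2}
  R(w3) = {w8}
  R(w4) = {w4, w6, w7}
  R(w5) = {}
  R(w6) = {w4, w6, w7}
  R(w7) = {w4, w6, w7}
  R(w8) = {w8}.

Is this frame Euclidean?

Yes

Euclidean: yes — any two successors of a common world are R-related.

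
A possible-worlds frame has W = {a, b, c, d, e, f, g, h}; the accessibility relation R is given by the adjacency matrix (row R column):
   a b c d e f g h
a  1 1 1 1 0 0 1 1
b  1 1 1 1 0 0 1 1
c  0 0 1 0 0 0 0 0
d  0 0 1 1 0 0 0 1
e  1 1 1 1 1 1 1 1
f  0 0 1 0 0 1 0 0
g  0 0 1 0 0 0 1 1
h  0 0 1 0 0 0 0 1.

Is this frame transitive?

Transitive: yes — every two-step R-path is closed by a direct edge.

Yes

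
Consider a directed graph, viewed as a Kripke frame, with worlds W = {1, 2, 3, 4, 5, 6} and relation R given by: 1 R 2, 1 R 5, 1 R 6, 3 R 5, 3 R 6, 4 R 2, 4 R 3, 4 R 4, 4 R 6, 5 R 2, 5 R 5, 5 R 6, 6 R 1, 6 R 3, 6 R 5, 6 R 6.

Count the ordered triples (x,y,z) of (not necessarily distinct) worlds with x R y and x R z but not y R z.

23

Enumerating: (1,2,2), (1,2,5), (1,2,6), (1,6,2), (4,2,2), (4,2,3), (4,2,4), (4,2,6), (4,3,2), (4,3,3), (4,3,4), (4,6,2), … and 11 more.
Total: 23.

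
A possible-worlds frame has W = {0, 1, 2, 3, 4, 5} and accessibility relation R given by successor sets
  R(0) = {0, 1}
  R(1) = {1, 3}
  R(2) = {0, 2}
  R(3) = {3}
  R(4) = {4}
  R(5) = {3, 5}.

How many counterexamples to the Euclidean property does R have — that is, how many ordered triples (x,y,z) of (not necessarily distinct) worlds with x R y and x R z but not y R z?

4

Enumerating: (0,1,0), (1,3,1), (2,0,2), (5,3,5).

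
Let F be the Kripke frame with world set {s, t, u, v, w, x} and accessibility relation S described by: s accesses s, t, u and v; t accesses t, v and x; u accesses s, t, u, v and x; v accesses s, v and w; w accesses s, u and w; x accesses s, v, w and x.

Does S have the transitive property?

Transitive: no — s S t and t S x, but not s S x.

No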